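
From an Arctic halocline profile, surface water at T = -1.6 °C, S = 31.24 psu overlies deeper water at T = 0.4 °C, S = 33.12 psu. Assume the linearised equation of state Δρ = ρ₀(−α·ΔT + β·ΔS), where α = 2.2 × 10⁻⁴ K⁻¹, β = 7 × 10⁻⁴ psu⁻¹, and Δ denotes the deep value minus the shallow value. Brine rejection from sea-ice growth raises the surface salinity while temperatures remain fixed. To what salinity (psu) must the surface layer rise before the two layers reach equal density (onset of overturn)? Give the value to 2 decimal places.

32.49 psu

Neutral buoyancy requires −α(T_deep − T_surf) + β(S_deep − S_surf′) = 0.
S_surf′ = S_deep − (α/β)·ΔT = 33.12 − (2.2 × 10⁻⁴/7 × 10⁻⁴)·(+2.0) = 32.4914 psu.
Increase required: 32.4914 − 31.24 = 1.2514 psu.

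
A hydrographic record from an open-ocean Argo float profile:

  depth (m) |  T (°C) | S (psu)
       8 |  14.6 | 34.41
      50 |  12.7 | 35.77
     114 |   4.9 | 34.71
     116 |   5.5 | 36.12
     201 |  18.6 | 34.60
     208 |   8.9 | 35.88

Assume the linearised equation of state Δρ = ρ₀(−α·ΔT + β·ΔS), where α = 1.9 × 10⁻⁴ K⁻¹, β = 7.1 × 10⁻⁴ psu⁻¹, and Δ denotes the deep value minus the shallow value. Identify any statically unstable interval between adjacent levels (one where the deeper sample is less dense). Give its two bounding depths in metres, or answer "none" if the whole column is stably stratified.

116–201 m

Evaluate Δρ/ρ₀ = −αΔT + βΔS across each adjacent pair:
  8–50 m: −αΔT+βΔS = −(1.9 × 10⁻⁴)(-1.9)+(7.1 × 10⁻⁴)(+1.36) = 1.3 × 10⁻³ → stable
  50–114 m: −αΔT+βΔS = −(1.9 × 10⁻⁴)(-7.8)+(7.1 × 10⁻⁴)(-1.06) = 7.3 × 10⁻⁴ → stable
  114–116 m: −αΔT+βΔS = −(1.9 × 10⁻⁴)(+0.6)+(7.1 × 10⁻⁴)(+1.41) = 8.9 × 10⁻⁴ → stable
  116–201 m: −αΔT+βΔS = −(1.9 × 10⁻⁴)(+13.1)+(7.1 × 10⁻⁴)(-1.52) = -3.6 × 10⁻³ → UNSTABLE
  201–208 m: −αΔT+βΔS = −(1.9 × 10⁻⁴)(-9.7)+(7.1 × 10⁻⁴)(+1.28) = 2.8 × 10⁻³ → stable
The 116–201 m interval has Δρ < 0: lighter water underlies denser water.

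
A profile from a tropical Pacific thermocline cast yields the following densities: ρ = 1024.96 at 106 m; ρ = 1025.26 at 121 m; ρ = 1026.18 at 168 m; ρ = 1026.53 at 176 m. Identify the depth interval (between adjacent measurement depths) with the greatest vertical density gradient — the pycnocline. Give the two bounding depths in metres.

168–176 m

Compute the density gradient over each adjacent pair:
  106–121 m: Δρ/Δz = 0.30/15 = 0.020 kg m⁻⁴
  121–168 m: Δρ/Δz = 0.92/47 = 0.020 kg m⁻⁴
  168–176 m: Δρ/Δz = 0.35/8 = 0.044 kg m⁻⁴
The largest gradient is in the 168–176 m interval — the pycnocline.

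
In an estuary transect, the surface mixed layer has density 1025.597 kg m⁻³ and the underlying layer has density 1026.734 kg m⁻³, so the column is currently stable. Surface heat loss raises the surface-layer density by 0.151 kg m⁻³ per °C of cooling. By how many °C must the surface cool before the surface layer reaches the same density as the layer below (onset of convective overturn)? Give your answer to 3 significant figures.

Density deficit of the surface layer: 1026.734 − 1025.597 = 1.137 kg m⁻³.
Required change = 1.137 / 0.151 = 7.53 °C.

7.53 °C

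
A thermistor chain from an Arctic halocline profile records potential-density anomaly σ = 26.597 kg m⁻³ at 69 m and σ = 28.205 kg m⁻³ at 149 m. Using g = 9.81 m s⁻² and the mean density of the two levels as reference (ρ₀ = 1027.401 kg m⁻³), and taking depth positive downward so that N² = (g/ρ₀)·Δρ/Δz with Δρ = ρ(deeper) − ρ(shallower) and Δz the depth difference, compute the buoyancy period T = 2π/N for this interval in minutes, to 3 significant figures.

7.56 min

Δρ = 1028.205 − 1026.597 = 1.608 kg m⁻³ over Δz = 149 − 69 = 80 m.
N² = (9.81/1027.401) × (1.608/80) = 1.9192 × 10⁻⁴ s⁻².
N = √(1.9192 × 10⁻⁴) = 0.013854 rad s⁻¹, so T = 2π/N = 453.53 s = 7.5588 min ≈ 7.56 min.
A positive N² confirms static stability across the interval.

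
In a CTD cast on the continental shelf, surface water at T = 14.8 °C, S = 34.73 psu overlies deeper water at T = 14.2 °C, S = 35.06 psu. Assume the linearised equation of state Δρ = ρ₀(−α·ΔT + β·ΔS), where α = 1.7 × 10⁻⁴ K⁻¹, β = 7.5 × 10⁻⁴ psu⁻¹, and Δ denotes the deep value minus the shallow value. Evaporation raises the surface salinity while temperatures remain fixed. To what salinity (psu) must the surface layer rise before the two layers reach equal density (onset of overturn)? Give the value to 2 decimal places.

Neutral buoyancy requires −α(T_deep − T_surf) + β(S_deep − S_surf′) = 0.
S_surf′ = S_deep − (α/β)·ΔT = 35.06 − (1.7 × 10⁻⁴/7.5 × 10⁻⁴)·(-0.6) = 35.1960 psu.
Increase required: 35.1960 − 34.73 = 0.4660 psu.

35.20 psu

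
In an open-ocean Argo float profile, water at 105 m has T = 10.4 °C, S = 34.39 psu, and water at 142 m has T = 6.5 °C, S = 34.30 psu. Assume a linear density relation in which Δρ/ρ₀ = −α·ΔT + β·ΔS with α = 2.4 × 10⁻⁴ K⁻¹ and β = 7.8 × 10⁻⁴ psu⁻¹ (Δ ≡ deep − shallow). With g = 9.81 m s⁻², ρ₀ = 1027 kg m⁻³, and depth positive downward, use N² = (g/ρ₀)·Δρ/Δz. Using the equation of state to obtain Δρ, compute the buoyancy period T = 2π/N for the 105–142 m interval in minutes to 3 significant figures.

6.91 min

ΔT = -3.9 K, ΔS = -0.09 psu (deep − shallow).
Δρ/ρ₀ = −αΔT + βΔS = 9.36 × 10⁻⁴ − 7.02 × 10⁻⁵ = 8.658 × 10⁻⁴, so Δρ ≈ 0.8892 kg m⁻³.
N² = (g/ρ₀)·Δρ/Δz = g·(Δρ/ρ₀)/Δz = 9.81 × 8.658 × 10⁻⁴ / 37 = 2.2955 × 10⁻⁴ s⁻².
N = √(2.2955 × 10⁻⁴) = 0.015151 rad s⁻¹ → T = 2π/N = 414.70 s = 6.9117 min ≈ 6.91 min.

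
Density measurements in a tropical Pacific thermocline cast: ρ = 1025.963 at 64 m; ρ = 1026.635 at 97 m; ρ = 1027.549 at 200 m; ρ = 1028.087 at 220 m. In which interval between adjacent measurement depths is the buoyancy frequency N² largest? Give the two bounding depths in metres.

200–220 m

Compute the density gradient over each adjacent pair:
  64–97 m: Δρ/Δz = 0.672/33 = 0.020 kg m⁻⁴
  97–200 m: Δρ/Δz = 0.914/103 = 8.9 × 10⁻³ kg m⁻⁴
  200–220 m: Δρ/Δz = 0.538/20 = 0.027 kg m⁻⁴
The largest gradient is in the 200–220 m interval — the pycnocline.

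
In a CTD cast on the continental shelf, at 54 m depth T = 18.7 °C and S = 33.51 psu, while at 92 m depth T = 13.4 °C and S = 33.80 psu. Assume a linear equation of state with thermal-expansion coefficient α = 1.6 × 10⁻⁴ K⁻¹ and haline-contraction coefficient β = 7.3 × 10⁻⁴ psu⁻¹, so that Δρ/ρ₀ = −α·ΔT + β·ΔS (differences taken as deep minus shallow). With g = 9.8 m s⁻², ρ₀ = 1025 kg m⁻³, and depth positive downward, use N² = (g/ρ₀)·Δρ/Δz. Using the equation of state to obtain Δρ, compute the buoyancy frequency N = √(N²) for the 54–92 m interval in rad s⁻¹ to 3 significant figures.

ΔT = -5.3 K, ΔS = +0.29 psu (deep − shallow).
Δρ/ρ₀ = −αΔT + βΔS = 8.48 × 10⁻⁴ + 2.117 × 10⁻⁴ = 1.0597 × 10⁻³, so Δρ ≈ 1.086 kg m⁻³.
N² = (g/ρ₀)·Δρ/Δz = g·(Δρ/ρ₀)/Δz = 9.8 × 1.0597 × 10⁻³ / 38 = 2.7329 × 10⁻⁴ s⁻².
N = √(2.7329 × 10⁻⁴) = 0.016531 rad s⁻¹ ≈ 0.0165 rad s⁻¹.

0.0165 rad s⁻¹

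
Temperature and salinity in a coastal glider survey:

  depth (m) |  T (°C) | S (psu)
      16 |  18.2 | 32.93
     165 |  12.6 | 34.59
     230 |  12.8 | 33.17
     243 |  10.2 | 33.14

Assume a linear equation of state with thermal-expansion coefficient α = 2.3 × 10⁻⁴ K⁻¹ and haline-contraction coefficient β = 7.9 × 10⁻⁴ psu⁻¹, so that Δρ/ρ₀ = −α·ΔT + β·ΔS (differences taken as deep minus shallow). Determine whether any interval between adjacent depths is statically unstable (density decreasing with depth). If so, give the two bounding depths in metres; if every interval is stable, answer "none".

Evaluate Δρ/ρ₀ = −αΔT + βΔS across each adjacent pair:
  16–165 m: −αΔT+βΔS = −(2.3 × 10⁻⁴)(-5.6)+(7.9 × 10⁻⁴)(+1.66) = 2.6 × 10⁻³ → stable
  165–230 m: −αΔT+βΔS = −(2.3 × 10⁻⁴)(+0.2)+(7.9 × 10⁻⁴)(-1.42) = -1.2 × 10⁻³ → UNSTABLE
  230–243 m: −αΔT+βΔS = −(2.3 × 10⁻⁴)(-2.6)+(7.9 × 10⁻⁴)(-0.03) = 5.7 × 10⁻⁴ → stable
The 165–230 m interval has Δρ < 0: lighter water underlies denser water.

165–230 m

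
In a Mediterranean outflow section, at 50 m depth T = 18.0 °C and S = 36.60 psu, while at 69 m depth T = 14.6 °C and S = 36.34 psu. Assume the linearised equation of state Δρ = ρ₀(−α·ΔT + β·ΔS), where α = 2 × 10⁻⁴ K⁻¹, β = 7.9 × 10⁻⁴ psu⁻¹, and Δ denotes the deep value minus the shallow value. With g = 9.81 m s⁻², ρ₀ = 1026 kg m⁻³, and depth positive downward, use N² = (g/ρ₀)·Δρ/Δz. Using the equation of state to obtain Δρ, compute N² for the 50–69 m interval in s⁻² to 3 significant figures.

ΔT = -3.4 K, ΔS = -0.26 psu (deep − shallow).
Δρ/ρ₀ = −αΔT + βΔS = 6.80 × 10⁻⁴ − 2.054 × 10⁻⁴ = 4.746 × 10⁻⁴, so Δρ ≈ 0.4869 kg m⁻³.
N² = (g/ρ₀)·Δρ/Δz = g·(Δρ/ρ₀)/Δz = 9.81 × 4.746 × 10⁻⁴ / 19 = 2.4504 × 10⁻⁴ s⁻² ≈ 2.45 × 10⁻⁴ s⁻².

2.45 × 10⁻⁴ s⁻²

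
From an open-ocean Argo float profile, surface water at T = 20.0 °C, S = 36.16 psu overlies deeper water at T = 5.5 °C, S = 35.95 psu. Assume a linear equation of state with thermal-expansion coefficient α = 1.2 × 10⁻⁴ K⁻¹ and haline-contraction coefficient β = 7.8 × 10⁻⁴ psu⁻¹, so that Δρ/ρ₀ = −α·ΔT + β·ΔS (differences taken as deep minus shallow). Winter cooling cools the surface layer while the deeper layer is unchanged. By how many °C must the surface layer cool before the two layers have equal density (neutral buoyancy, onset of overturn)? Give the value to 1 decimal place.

Neutral buoyancy requires Δρ = 0, i.e. −α(T_deep − T_surf′) + β(S_deep − S_surf) = 0.
T_surf′ = T_deep − (β/α)·ΔS = 5.5 − (7.8 × 10⁻⁴/1.2 × 10⁻⁴)·(-0.21) = 6.865 °C.
Cooling required: 20.0 − (6.865) = 13.135 °C.

13.1 °C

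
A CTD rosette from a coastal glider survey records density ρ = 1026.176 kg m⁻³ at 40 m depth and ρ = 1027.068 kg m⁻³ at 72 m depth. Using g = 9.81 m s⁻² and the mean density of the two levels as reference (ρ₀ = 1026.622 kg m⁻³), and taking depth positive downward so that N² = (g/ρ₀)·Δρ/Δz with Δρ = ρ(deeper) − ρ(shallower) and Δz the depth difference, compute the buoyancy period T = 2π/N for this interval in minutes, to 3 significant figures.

Δρ = 1027.068 − 1026.176 = 0.892 kg m⁻³ over Δz = 72 − 40 = 32 m.
N² = (9.81/1026.622) × (0.892/32) = 2.6636 × 10⁻⁴ s⁻².
N = √(2.6636 × 10⁻⁴) = 0.016321 rad s⁻¹, so T = 2π/N = 384.98 s = 6.4163 min ≈ 6.42 min.

6.42 min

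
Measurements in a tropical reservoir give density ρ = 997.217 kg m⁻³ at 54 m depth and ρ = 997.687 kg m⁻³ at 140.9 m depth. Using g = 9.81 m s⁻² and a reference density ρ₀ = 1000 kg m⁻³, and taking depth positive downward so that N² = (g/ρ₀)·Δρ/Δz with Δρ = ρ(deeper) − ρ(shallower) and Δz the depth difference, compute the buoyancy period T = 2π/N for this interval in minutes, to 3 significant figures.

14.4 min

Δρ = 997.687 − 997.217 = 0.470 kg m⁻³ over Δz = 140.9 − 54 = 86.9 m.
N² = (9.81/1000) × (0.470/86.9) = 5.3058 × 10⁻⁵ s⁻².
N = √(5.3058 × 10⁻⁵) = 7.2841 × 10⁻³ rad s⁻¹, so T = 2π/N = 862.59 s = 14.377 min ≈ 14.4 min.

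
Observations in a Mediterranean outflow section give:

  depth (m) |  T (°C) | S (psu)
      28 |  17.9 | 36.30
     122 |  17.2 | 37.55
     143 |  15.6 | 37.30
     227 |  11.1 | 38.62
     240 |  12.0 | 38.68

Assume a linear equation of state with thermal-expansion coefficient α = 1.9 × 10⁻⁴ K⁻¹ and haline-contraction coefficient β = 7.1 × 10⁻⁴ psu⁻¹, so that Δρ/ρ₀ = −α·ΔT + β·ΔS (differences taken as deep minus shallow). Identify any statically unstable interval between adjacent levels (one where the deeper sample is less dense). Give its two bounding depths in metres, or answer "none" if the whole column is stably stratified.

Evaluate Δρ/ρ₀ = −αΔT + βΔS across each adjacent pair:
  28–122 m: −αΔT+βΔS = −(1.9 × 10⁻⁴)(-0.7)+(7.1 × 10⁻⁴)(+1.25) = 1.0 × 10⁻³ → stable
  122–143 m: −αΔT+βΔS = −(1.9 × 10⁻⁴)(-1.6)+(7.1 × 10⁻⁴)(-0.25) = 1.3 × 10⁻⁴ → stable
  143–227 m: −αΔT+βΔS = −(1.9 × 10⁻⁴)(-4.5)+(7.1 × 10⁻⁴)(+1.32) = 1.8 × 10⁻³ → stable
  227–240 m: −αΔT+βΔS = −(1.9 × 10⁻⁴)(+0.9)+(7.1 × 10⁻⁴)(+0.06) = -1.3 × 10⁻⁴ → UNSTABLE
The 227–240 m interval has Δρ < 0: lighter water underlies denser water.

227–240 m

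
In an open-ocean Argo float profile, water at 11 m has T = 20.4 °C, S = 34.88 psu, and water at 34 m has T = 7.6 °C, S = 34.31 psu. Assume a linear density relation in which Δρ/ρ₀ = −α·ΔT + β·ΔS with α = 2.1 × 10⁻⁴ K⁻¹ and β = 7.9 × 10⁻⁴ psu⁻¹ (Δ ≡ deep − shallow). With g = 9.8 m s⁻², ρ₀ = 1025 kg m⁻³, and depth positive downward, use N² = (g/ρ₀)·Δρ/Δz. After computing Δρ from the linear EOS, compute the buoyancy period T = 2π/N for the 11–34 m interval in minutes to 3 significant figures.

3.39 min

ΔT = -12.8 K, ΔS = -0.57 psu (deep − shallow).
Δρ/ρ₀ = −αΔT + βΔS = 2.688 × 10⁻³ − 4.503 × 10⁻⁴ = 2.2377 × 10⁻³, so Δρ ≈ 2.294 kg m⁻³.
N² = (g/ρ₀)·Δρ/Δz = g·(Δρ/ρ₀)/Δz = 9.8 × 2.2377 × 10⁻³ / 23 = 9.5345 × 10⁻⁴ s⁻².
N = √(9.5345 × 10⁻⁴) = 0.030878 rad s⁻¹ → T = 2π/N = 203.48 s = 3.3913 min ≈ 3.39 min.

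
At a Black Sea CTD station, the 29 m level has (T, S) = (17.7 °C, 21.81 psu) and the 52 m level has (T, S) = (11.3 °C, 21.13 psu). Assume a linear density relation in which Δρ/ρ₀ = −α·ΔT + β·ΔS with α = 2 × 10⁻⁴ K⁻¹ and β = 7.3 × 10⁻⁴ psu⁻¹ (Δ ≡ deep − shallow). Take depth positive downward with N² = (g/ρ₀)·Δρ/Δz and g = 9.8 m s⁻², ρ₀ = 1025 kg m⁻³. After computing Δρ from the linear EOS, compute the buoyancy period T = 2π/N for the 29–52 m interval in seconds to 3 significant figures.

ΔT = -6.4 K, ΔS = -0.68 psu (deep − shallow).
Δρ/ρ₀ = −αΔT + βΔS = 1.28 × 10⁻³ − 4.964 × 10⁻⁴ = 7.836 × 10⁻⁴, so Δρ ≈ 0.8032 kg m⁻³.
N² = (g/ρ₀)·Δρ/Δz = g·(Δρ/ρ₀)/Δz = 9.8 × 7.836 × 10⁻⁴ / 23 = 3.3388 × 10⁻⁴ s⁻².
N = √(3.3388 × 10⁻⁴) = 0.018272 rad s⁻¹ → T = 2π/N = 343.87 s ≈ 344 s.

344 s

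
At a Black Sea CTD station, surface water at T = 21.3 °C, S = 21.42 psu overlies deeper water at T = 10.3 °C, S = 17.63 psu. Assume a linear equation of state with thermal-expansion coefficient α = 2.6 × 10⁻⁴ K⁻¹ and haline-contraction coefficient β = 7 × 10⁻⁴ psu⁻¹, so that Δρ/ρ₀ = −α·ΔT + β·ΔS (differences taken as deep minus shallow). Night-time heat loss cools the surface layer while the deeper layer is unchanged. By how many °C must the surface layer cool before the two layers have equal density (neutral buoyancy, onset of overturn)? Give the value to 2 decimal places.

0.80 °C

Neutral buoyancy requires Δρ = 0, i.e. −α(T_deep − T_surf′) + β(S_deep − S_surf) = 0.
T_surf′ = T_deep − (β/α)·ΔS = 10.3 − (7 × 10⁻⁴/2.6 × 10⁻⁴)·(-3.79) = 20.5038 °C.
Cooling required: 21.3 − (20.5038) = 0.7962 °C.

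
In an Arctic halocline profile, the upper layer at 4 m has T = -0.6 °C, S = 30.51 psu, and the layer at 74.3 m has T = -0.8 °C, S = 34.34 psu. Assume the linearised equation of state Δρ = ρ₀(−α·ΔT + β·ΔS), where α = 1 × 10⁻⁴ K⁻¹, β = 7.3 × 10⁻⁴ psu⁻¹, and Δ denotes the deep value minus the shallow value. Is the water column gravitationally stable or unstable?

stable

ΔT = -0.8 − -0.6 = -0.2 K and ΔS = 34.34 − 30.51 = +3.83 psu (deep − shallow).
−αΔT = 2.00 × 10⁻⁵; βΔS = 2.7959 × 10⁻³; sum Δρ/ρ₀ = 2.8159 × 10⁻³.
Δρ/ρ₀ > 0, so Δρ > 0: deeper water is denser → statically stable.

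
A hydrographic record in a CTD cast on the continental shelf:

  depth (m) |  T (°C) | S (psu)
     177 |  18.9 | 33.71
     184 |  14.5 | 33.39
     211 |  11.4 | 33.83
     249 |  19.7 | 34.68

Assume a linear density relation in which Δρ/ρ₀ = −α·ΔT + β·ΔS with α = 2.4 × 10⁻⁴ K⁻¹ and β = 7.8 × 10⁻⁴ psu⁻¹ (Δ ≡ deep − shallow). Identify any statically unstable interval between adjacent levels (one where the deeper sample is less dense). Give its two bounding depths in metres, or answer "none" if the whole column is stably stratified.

Evaluate Δρ/ρ₀ = −αΔT + βΔS across each adjacent pair:
  177–184 m: −αΔT+βΔS = −(2.4 × 10⁻⁴)(-4.4)+(7.8 × 10⁻⁴)(-0.32) = 8.1 × 10⁻⁴ → stable
  184–211 m: −αΔT+βΔS = −(2.4 × 10⁻⁴)(-3.1)+(7.8 × 10⁻⁴)(+0.44) = 1.1 × 10⁻³ → stable
  211–249 m: −αΔT+βΔS = −(2.4 × 10⁻⁴)(+8.3)+(7.8 × 10⁻⁴)(+0.85) = -1.3 × 10⁻³ → UNSTABLE
The 211–249 m interval has Δρ < 0: lighter water underlies denser water.

211–249 m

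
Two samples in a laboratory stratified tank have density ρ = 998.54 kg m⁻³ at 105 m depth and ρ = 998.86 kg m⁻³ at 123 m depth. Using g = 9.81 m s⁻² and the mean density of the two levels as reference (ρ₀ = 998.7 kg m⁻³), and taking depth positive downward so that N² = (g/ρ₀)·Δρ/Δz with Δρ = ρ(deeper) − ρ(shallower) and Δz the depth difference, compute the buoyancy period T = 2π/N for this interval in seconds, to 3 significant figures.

Δρ = 998.86 − 998.54 = 0.32 kg m⁻³ over Δz = 123 − 105 = 18 m.
N² = (9.81/998.7) × (0.32/18) = 1.7463 × 10⁻⁴ s⁻².
N = √(1.7463 × 10⁻⁴) = 0.013215 rad s⁻¹, so T = 2π/N = 475.46 s ≈ 475 s.

475 s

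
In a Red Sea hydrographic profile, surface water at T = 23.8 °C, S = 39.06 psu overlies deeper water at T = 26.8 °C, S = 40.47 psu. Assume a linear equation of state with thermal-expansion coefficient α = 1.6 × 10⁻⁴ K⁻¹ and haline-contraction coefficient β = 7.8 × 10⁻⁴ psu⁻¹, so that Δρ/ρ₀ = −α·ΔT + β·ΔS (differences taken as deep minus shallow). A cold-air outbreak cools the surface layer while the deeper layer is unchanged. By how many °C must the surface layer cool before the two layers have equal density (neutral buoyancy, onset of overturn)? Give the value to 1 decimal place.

Neutral buoyancy requires Δρ = 0, i.e. −α(T_deep − T_surf′) + β(S_deep − S_surf) = 0.
T_surf′ = T_deep − (β/α)·ΔS = 26.8 − (7.8 × 10⁻⁴/1.6 × 10⁻⁴)·(+1.41) = 19.926 °C.
Cooling required: 23.8 − (19.926) = 3.874 °C.

3.9 °C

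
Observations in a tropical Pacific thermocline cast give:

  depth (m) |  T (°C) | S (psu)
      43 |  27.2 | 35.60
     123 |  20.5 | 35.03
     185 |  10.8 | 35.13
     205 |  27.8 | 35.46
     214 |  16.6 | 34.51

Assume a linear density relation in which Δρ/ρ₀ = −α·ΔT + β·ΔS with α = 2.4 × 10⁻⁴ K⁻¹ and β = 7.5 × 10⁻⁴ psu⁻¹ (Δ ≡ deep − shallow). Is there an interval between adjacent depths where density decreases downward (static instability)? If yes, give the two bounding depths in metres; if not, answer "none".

185–205 m

Evaluate Δρ/ρ₀ = −αΔT + βΔS across each adjacent pair:
  43–123 m: −αΔT+βΔS = −(2.4 × 10⁻⁴)(-6.7)+(7.5 × 10⁻⁴)(-0.57) = 1.2 × 10⁻³ → stable
  123–185 m: −αΔT+βΔS = −(2.4 × 10⁻⁴)(-9.7)+(7.5 × 10⁻⁴)(+0.10) = 2.4 × 10⁻³ → stable
  185–205 m: −αΔT+βΔS = −(2.4 × 10⁻⁴)(+17.0)+(7.5 × 10⁻⁴)(+0.33) = -3.8 × 10⁻³ → UNSTABLE
  205–214 m: −αΔT+βΔS = −(2.4 × 10⁻⁴)(-11.2)+(7.5 × 10⁻⁴)(-0.95) = 2.0 × 10⁻³ → stable
The 185–205 m interval has Δρ < 0: lighter water underlies denser water.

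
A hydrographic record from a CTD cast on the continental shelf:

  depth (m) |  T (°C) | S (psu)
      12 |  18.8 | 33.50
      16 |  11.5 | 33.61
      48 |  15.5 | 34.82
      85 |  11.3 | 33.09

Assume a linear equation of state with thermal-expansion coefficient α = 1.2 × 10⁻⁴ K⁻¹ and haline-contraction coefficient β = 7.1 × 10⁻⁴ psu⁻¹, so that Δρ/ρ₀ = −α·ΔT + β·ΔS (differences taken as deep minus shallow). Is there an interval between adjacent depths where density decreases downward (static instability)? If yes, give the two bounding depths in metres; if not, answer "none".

48–85 m

Evaluate Δρ/ρ₀ = −αΔT + βΔS across each adjacent pair:
  12–16 m: −αΔT+βΔS = −(1.2 × 10⁻⁴)(-7.3)+(7.1 × 10⁻⁴)(+0.11) = 9.5 × 10⁻⁴ → stable
  16–48 m: −αΔT+βΔS = −(1.2 × 10⁻⁴)(+4.0)+(7.1 × 10⁻⁴)(+1.21) = 3.8 × 10⁻⁴ → stable
  48–85 m: −αΔT+βΔS = −(1.2 × 10⁻⁴)(-4.2)+(7.1 × 10⁻⁴)(-1.73) = -7.2 × 10⁻⁴ → UNSTABLE
The 48–85 m interval has Δρ < 0: lighter water underlies denser water.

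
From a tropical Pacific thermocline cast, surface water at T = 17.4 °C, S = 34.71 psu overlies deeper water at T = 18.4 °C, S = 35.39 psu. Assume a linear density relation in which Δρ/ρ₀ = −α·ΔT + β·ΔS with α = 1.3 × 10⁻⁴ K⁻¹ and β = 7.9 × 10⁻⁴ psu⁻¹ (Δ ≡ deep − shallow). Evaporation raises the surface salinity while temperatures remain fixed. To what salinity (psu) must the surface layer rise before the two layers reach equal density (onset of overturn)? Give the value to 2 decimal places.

35.23 psu

Neutral buoyancy requires −α(T_deep − T_surf) + β(S_deep − S_surf′) = 0.
S_surf′ = S_deep − (α/β)·ΔT = 35.39 − (1.3 × 10⁻⁴/7.9 × 10⁻⁴)·(+1.0) = 35.2254 psu.
Increase required: 35.2254 − 34.71 = 0.5154 psu.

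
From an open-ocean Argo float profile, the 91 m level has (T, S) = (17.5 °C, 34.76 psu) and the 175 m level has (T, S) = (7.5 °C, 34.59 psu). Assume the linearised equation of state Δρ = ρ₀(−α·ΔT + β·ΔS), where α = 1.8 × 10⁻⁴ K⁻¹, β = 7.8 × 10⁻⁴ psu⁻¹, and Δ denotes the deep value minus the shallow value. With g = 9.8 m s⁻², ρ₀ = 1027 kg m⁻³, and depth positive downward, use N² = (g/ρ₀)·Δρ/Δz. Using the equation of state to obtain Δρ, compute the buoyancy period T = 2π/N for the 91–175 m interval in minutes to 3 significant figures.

7.51 min

ΔT = -10.0 K, ΔS = -0.17 psu (deep − shallow).
Δρ/ρ₀ = −αΔT + βΔS = 1.80 × 10⁻³ − 1.326 × 10⁻⁴ = 1.6674 × 10⁻³, so Δρ ≈ 1.712 kg m⁻³.
N² = (g/ρ₀)·Δρ/Δz = g·(Δρ/ρ₀)/Δz = 9.8 × 1.6674 × 10⁻³ / 84 = 1.9453 × 10⁻⁴ s⁻².
N = √(1.9453 × 10⁻⁴) = 0.013947 rad s⁻¹ → T = 2π/N = 450.50 s = 7.5083 min ≈ 7.51 min.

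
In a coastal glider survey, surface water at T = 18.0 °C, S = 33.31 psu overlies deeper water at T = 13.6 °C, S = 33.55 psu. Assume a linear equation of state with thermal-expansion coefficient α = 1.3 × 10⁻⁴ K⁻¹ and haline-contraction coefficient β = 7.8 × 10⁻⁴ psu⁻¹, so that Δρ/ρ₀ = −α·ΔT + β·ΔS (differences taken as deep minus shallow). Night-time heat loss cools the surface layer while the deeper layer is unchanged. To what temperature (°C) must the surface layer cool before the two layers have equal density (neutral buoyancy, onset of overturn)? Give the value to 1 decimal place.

Neutral buoyancy requires Δρ = 0, i.e. −α(T_deep − T_surf′) + β(S_deep − S_surf) = 0.
T_surf′ = T_deep − (β/α)·ΔS = 13.6 − (7.8 × 10⁻⁴/1.3 × 10⁻⁴)·(+0.24) = 12.160 °C.
Cooling required: 18.0 − (12.160) = 5.840 °C.

12.2 °C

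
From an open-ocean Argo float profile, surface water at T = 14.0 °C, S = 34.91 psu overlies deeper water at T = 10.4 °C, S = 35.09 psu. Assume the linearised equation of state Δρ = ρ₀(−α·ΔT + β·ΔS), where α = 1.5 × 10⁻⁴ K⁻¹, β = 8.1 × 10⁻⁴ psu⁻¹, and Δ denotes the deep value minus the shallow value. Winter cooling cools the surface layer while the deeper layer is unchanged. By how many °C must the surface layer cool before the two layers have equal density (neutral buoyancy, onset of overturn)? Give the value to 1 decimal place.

Neutral buoyancy requires Δρ = 0, i.e. −α(T_deep − T_surf′) + β(S_deep − S_surf) = 0.
T_surf′ = T_deep − (β/α)·ΔS = 10.4 − (8.1 × 10⁻⁴/1.5 × 10⁻⁴)·(+0.18) = 9.428 °C.
Cooling required: 14.0 − (9.428) = 4.572 °C.

4.6 °C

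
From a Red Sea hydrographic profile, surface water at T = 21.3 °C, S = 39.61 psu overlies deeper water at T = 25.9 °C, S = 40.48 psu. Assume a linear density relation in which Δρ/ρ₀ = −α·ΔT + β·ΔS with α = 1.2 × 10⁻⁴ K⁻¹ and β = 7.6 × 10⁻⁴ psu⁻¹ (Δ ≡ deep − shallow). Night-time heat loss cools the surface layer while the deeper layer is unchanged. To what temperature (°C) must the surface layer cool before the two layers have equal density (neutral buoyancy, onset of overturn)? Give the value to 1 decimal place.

20.4 °C

Neutral buoyancy requires Δρ = 0, i.e. −α(T_deep − T_surf′) + β(S_deep − S_surf) = 0.
T_surf′ = T_deep − (β/α)·ΔS = 25.9 − (7.6 × 10⁻⁴/1.2 × 10⁻⁴)·(+0.87) = 20.390 °C.
Cooling required: 21.3 − (20.390) = 0.910 °C.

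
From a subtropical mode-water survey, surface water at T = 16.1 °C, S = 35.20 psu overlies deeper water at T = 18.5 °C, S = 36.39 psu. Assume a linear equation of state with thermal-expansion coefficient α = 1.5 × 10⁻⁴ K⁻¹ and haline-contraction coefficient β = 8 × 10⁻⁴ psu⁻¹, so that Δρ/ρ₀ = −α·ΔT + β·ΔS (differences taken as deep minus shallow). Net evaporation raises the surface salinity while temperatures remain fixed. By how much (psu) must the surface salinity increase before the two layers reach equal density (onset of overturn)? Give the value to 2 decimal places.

0.74 psu

Neutral buoyancy requires −α(T_deep − T_surf) + β(S_deep − S_surf′) = 0.
S_surf′ = S_deep − (α/β)·ΔT = 36.39 − (1.5 × 10⁻⁴/8 × 10⁻⁴)·(+2.4) = 35.9400 psu.
Increase required: 35.9400 − 35.20 = 0.7400 psu.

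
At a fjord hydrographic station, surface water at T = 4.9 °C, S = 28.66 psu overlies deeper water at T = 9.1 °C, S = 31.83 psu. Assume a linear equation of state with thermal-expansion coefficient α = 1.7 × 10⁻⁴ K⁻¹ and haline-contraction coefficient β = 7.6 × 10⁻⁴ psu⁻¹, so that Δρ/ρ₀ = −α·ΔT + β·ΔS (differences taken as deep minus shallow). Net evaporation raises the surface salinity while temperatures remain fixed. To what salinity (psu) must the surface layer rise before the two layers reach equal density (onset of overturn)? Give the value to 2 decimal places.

30.89 psu

Neutral buoyancy requires −α(T_deep − T_surf) + β(S_deep − S_surf′) = 0.
S_surf′ = S_deep − (α/β)·ΔT = 31.83 − (1.7 × 10⁻⁴/7.6 × 10⁻⁴)·(+4.2) = 30.8905 psu.
Increase required: 30.8905 − 28.66 = 2.2305 psu.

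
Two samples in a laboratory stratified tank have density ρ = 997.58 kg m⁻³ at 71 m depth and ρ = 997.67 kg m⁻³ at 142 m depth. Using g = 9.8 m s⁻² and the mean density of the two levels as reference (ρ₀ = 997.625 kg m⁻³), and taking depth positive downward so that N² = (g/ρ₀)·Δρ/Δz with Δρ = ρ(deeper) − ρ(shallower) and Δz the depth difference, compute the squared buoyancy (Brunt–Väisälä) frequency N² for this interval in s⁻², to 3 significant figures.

1.25 × 10⁻⁵ s⁻²

Δρ = 997.67 − 997.58 = 0.09 kg m⁻³ over Δz = 142 − 71 = 71 m.
N² = (9.8/997.625) × (0.09/71) = 1.2452 × 10⁻⁵ s⁻² ≈ 1.25 × 10⁻⁵ s⁻².
Since Δρ > 0 the layer is stably stratified.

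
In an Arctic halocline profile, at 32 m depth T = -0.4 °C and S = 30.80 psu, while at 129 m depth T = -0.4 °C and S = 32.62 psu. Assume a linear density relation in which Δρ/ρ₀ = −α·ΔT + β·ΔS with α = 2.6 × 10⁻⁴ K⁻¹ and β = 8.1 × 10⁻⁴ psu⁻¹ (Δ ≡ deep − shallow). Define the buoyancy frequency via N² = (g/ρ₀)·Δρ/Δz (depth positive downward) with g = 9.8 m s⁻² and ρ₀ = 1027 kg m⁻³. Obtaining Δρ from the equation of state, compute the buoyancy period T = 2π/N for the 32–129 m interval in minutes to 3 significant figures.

ΔT = +0.0 K, ΔS = +1.82 psu (deep − shallow).
Δρ/ρ₀ = −αΔT + βΔS = 0 + 1.4742 × 10⁻³ = 1.4742 × 10⁻³, so Δρ ≈ 1.514 kg m⁻³.
N² = (g/ρ₀)·Δρ/Δz = g·(Δρ/ρ₀)/Δz = 9.8 × 1.4742 × 10⁻³ / 97 = 1.4894 × 10⁻⁴ s⁻².
N = √(1.4894 × 10⁻⁴) = 0.012204 rad s⁻¹ → T = 2π/N = 514.85 s = 8.5808 min ≈ 8.58 min.

8.58 min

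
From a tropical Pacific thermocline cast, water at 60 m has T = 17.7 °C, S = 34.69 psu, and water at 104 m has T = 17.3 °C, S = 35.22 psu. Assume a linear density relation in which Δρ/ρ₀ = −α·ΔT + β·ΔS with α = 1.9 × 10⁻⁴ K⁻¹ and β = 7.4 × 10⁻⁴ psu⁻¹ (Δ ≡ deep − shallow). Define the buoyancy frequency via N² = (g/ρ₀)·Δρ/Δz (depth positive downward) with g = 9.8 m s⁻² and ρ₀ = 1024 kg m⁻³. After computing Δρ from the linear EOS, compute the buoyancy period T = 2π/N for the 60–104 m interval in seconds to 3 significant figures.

ΔT = -0.4 K, ΔS = +0.53 psu (deep − shallow).
Δρ/ρ₀ = −αΔT + βΔS = 7.60 × 10⁻⁵ + 3.922 × 10⁻⁴ = 4.682 × 10⁻⁴, so Δρ ≈ 0.4794 kg m⁻³.
N² = (g/ρ₀)·Δρ/Δz = g·(Δρ/ρ₀)/Δz = 9.8 × 4.682 × 10⁻⁴ / 44 = 1.0428 × 10⁻⁴ s⁻².
N = √(1.0428 × 10⁻⁴) = 0.010212 rad s⁻¹ → T = 2π/N = 615.27 s ≈ 615 s.

615 s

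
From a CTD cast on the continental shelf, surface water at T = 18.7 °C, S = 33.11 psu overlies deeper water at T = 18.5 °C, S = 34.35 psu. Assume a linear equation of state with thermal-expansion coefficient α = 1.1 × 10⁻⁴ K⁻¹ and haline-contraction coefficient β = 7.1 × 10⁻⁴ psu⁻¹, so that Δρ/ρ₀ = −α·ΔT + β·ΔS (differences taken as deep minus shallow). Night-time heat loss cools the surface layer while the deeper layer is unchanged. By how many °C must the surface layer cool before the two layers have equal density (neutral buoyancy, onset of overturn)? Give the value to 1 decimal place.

8.2 °C

Neutral buoyancy requires Δρ = 0, i.e. −α(T_deep − T_surf′) + β(S_deep − S_surf) = 0.
T_surf′ = T_deep − (β/α)·ΔS = 18.5 − (7.1 × 10⁻⁴/1.1 × 10⁻⁴)·(+1.24) = 10.496 °C.
Cooling required: 18.7 − (10.496) = 8.204 °C.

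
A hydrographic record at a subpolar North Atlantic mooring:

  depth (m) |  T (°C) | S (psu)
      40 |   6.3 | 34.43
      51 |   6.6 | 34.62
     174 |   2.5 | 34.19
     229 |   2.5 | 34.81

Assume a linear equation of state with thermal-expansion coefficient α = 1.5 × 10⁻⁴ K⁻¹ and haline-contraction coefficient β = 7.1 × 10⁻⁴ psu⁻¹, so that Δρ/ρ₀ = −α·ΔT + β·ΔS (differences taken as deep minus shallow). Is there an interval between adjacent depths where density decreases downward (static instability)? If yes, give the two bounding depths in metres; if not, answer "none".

Evaluate Δρ/ρ₀ = −αΔT + βΔS across each adjacent pair:
  40–51 m: −αΔT+βΔS = −(1.5 × 10⁻⁴)(+0.3)+(7.1 × 10⁻⁴)(+0.19) = 9.0 × 10⁻⁵ → stable
  51–174 m: −αΔT+βΔS = −(1.5 × 10⁻⁴)(-4.1)+(7.1 × 10⁻⁴)(-0.43) = 3.1 × 10⁻⁴ → stable
  174–229 m: −αΔT+βΔS = −(1.5 × 10⁻⁴)(+0.0)+(7.1 × 10⁻⁴)(+0.62) = 4.4 × 10⁻⁴ → stable
Every interval has Δρ > 0: the column is stably stratified throughout.

none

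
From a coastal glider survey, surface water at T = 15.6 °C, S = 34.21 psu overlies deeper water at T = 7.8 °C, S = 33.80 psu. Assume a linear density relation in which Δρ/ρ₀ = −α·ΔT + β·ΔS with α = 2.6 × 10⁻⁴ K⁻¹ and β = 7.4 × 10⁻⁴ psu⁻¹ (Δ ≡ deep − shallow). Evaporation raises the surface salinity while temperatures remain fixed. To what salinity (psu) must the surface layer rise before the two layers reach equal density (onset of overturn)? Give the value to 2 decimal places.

36.54 psu

Neutral buoyancy requires −α(T_deep − T_surf) + β(S_deep − S_surf′) = 0.
S_surf′ = S_deep − (α/β)·ΔT = 33.80 − (2.6 × 10⁻⁴/7.4 × 10⁻⁴)·(-7.8) = 36.5405 psu.
Increase required: 36.5405 − 34.21 = 2.3305 psu.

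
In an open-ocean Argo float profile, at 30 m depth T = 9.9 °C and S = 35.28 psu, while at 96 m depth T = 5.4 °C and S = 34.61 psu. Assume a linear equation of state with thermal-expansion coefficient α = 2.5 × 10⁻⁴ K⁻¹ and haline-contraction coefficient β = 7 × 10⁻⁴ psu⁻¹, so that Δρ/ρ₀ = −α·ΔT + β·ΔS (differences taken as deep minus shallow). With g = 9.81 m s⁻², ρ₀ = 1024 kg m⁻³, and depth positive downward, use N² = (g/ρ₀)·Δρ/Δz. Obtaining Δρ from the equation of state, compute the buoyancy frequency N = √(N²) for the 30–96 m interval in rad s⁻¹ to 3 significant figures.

9.87 × 10⁻³ rad s⁻¹

ΔT = -4.5 K, ΔS = -0.67 psu (deep − shallow).
Δρ/ρ₀ = −αΔT + βΔS = 1.125 × 10⁻³ − 4.69 × 10⁻⁴ = 6.56 × 10⁻⁴, so Δρ ≈ 0.6717 kg m⁻³.
N² = (g/ρ₀)·Δρ/Δz = g·(Δρ/ρ₀)/Δz = 9.81 × 6.56 × 10⁻⁴ / 66 = 9.7505 × 10⁻⁵ s⁻².
N = √(9.7505 × 10⁻⁵) = 9.8745 × 10⁻³ rad s⁻¹ ≈ 9.87 × 10⁻³ rad s⁻¹.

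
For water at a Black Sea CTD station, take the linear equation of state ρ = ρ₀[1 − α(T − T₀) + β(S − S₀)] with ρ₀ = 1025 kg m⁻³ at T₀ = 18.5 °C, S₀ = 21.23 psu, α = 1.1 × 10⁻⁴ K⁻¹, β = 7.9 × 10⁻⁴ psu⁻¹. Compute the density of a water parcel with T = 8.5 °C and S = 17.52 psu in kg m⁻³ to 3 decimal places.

1023.123 kg m⁻³

T − T₀ = -10.0 K, S − S₀ = -3.71 psu.
Bracket = 1 − α·(-10.0) + β·(-3.71) = 1 + (-1.8309 × 10⁻³) = 0.9981691.
ρ = 1025 × 0.9981691 = 1023.123 kg m⁻³.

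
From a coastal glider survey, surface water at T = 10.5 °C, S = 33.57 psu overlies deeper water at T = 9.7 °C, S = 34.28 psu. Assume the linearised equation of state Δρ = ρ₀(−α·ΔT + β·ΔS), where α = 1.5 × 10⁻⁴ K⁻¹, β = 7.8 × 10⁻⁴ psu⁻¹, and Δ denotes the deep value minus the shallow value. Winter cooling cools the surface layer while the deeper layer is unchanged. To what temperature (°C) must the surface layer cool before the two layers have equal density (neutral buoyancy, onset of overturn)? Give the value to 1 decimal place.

Neutral buoyancy requires Δρ = 0, i.e. −α(T_deep − T_surf′) + β(S_deep − S_surf) = 0.
T_surf′ = T_deep − (β/α)·ΔS = 9.7 − (7.8 × 10⁻⁴/1.5 × 10⁻⁴)·(+0.71) = 6.008 °C.
Cooling required: 10.5 − (6.008) = 4.492 °C.

6.0 °C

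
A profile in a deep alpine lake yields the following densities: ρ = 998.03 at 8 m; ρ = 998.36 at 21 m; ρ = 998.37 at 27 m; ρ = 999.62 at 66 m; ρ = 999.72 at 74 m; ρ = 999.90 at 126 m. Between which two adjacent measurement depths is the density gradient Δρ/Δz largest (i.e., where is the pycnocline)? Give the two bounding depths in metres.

27–66 m

Compute the density gradient over each adjacent pair:
  8–21 m: Δρ/Δz = 0.33/13 = 0.025 kg m⁻⁴
  21–27 m: Δρ/Δz = 0.01/6 = 1.7 × 10⁻³ kg m⁻⁴
  27–66 m: Δρ/Δz = 1.25/39 = 0.032 kg m⁻⁴
  66–74 m: Δρ/Δz = 0.10/8 = 0.013 kg m⁻⁴
  74–126 m: Δρ/Δz = 0.18/52 = 3.5 × 10⁻³ kg m⁻⁴
The largest gradient is in the 27–66 m interval — the pycnocline.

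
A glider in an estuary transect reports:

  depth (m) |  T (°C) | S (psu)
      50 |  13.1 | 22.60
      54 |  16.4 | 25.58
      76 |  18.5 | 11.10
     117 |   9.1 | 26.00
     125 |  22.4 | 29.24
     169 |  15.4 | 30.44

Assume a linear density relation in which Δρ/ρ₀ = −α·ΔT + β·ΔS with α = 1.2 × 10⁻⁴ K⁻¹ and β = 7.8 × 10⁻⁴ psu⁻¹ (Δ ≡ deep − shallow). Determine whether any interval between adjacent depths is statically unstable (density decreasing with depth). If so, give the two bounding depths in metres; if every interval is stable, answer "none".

Evaluate Δρ/ρ₀ = −αΔT + βΔS across each adjacent pair:
  50–54 m: −αΔT+βΔS = −(1.2 × 10⁻⁴)(+3.3)+(7.8 × 10⁻⁴)(+2.98) = 1.9 × 10⁻³ → stable
  54–76 m: −αΔT+βΔS = −(1.2 × 10⁻⁴)(+2.1)+(7.8 × 10⁻⁴)(-14.48) = -0.012 → UNSTABLE
  76–117 m: −αΔT+βΔS = −(1.2 × 10⁻⁴)(-9.4)+(7.8 × 10⁻⁴)(+14.90) = 0.013 → stable
  117–125 m: −αΔT+βΔS = −(1.2 × 10⁻⁴)(+13.3)+(7.8 × 10⁻⁴)(+3.24) = 9.3 × 10⁻⁴ → stable
  125–169 m: −αΔT+βΔS = −(1.2 × 10⁻⁴)(-7.0)+(7.8 × 10⁻⁴)(+1.20) = 1.8 × 10⁻³ → stable
The 54–76 m interval has Δρ < 0: lighter water underlies denser water.

54–76 m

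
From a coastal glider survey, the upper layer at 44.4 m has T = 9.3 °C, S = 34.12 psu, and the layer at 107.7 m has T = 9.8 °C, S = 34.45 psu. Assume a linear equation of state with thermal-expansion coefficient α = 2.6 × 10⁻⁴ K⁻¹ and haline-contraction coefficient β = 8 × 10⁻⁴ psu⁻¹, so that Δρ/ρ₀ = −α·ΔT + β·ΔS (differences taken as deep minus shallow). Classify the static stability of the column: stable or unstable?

ΔT = 9.8 − 9.3 = +0.5 K and ΔS = 34.45 − 34.12 = +0.33 psu (deep − shallow).
−αΔT = -1.30 × 10⁻⁴; βΔS = 2.64 × 10⁻⁴; sum Δρ/ρ₀ = 1.34 × 10⁻⁴.
Δρ/ρ₀ > 0, so Δρ > 0: deeper water is denser → statically stable.

stable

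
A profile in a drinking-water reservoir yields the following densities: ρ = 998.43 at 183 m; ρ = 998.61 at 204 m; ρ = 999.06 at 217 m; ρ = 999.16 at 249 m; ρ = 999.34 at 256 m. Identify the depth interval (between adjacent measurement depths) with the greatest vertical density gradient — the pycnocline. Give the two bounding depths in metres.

204–217 m

Compute the density gradient over each adjacent pair:
  183–204 m: Δρ/Δz = 0.18/21 = 8.6 × 10⁻³ kg m⁻⁴
  204–217 m: Δρ/Δz = 0.45/13 = 0.035 kg m⁻⁴
  217–249 m: Δρ/Δz = 0.10/32 = 3.1 × 10⁻³ kg m⁻⁴
  249–256 m: Δρ/Δz = 0.18/7 = 0.026 kg m⁻⁴
The largest gradient is in the 204–217 m interval — the pycnocline.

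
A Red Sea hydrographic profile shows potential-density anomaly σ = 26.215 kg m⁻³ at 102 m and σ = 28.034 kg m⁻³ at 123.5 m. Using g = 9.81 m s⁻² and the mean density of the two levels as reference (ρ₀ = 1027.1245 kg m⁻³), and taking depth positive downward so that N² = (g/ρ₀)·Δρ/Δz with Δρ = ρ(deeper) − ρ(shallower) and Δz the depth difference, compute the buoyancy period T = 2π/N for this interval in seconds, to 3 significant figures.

221 s

Δρ = 1028.034 − 1026.215 = 1.819 kg m⁻³ over Δz = 123.5 − 102 = 21.5 m.
N² = (9.81/1027.1245) × (1.819/21.5) = 8.0805 × 10⁻⁴ s⁻².
N = √(8.0805 × 10⁻⁴) = 0.028426 rad s⁻¹, so T = 2π/N = 221.04 s ≈ 221 s.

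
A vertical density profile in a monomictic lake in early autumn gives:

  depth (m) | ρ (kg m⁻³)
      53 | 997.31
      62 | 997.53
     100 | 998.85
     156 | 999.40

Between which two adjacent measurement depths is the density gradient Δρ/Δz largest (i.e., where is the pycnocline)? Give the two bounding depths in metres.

Compute the density gradient over each adjacent pair:
  53–62 m: Δρ/Δz = 0.22/9 = 0.024 kg m⁻⁴
  62–100 m: Δρ/Δz = 1.32/38 = 0.035 kg m⁻⁴
  100–156 m: Δρ/Δz = 0.55/56 = 9.8 × 10⁻³ kg m⁻⁴
The largest gradient is in the 62–100 m interval — the pycnocline.

62–100 m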